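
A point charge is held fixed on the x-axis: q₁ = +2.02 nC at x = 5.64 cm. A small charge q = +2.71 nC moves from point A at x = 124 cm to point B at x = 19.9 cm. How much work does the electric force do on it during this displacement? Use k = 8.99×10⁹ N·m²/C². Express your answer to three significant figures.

The work done by the electric force is W_field = −ΔU = −q(V_B − V_A) = q(V_A − V_B).
At A: distance to the source charge is 1.18 m; V_A = kq₁/r = 15.3 V.
At B: distance to the source charge is 0.143 m; V_B = kq₁/r = 127 V.
ΔV = V_B − V_A = 112 V.
W_field = −qΔV = −(2.71×10⁻⁹ C)(112 V) = -3.04×10⁻⁷ J.

-3.04×10⁻⁷ J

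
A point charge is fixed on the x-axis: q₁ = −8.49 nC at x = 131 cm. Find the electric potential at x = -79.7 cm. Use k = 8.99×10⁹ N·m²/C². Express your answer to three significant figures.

Electric potential is a scalar, so the contributions from each charge add algebraically: V = Σ kqᵢ/rᵢ.
V = k[(-8.49×10⁻⁹)/(2.11)] = -36.2 V.

-36.2 V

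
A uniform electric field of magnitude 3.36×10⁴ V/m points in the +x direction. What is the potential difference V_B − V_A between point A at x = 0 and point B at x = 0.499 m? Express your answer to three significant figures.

In a uniform field, potential decreases in the direction of E: V_B − V_A = −E·Δx.
V_B − V_A = −(3.36×10⁴ V/m)(0.499 m) = -1.68×10⁴ V.

-1.68×10⁴ V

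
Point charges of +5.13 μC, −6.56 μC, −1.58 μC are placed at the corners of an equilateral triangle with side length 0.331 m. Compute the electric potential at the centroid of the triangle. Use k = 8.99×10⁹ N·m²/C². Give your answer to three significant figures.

-1.42×10⁵ V

Electric potential is a scalar, so the contributions from each charge add algebraically: V = Σ kqᵢ/rᵢ.
The distance from each vertex to the centroid is a/√3 = 0.191 m.
V = k[(5.13×10⁻⁶)/(0.191) + (-6.56×10⁻⁶)/(0.191) + (-1.58×10⁻⁶)/(0.191)] = -1.42×10⁵ V.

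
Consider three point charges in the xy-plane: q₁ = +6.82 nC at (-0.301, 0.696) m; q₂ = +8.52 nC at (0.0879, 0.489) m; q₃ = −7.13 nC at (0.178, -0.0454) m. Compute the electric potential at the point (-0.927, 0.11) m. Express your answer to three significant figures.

84.8 V

The total potential is the scalar sum of each charge's contribution, V = Σ kqᵢ/rᵢ.
Distances from the field point to each charge: r₁ = 0.857 m, r₂ = 1.08 m, r₃ = 1.12 m.
V = k[(6.82×10⁻⁹)/(0.857) + (8.52×10⁻⁹)/(1.08) + (-7.13×10⁻⁹)/(1.12)] = 84.8 V.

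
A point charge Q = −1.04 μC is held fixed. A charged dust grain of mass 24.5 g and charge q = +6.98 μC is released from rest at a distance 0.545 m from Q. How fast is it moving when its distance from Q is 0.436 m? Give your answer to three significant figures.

Only the electrostatic force acts, so mechanical energy is conserved: ½mv² = U₁ − U₂ = kQq(1/r₁ − 1/r₂).
U₁ − U₂ = (8.99×10⁹ N·m²/C²)(-1.04×10⁻⁶ C)(6.98×10⁻⁶ C)(1/0.545 − 1/0.436) = 0.0299 J.
v = √(2·0.0299/0.0245) = 1.56 m/s.

1.56 m/s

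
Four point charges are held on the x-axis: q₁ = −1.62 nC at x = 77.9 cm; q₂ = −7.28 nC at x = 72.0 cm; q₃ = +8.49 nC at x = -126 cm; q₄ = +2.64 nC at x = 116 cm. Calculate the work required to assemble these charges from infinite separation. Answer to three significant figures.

The assembly work is the sum of pairwise potential energies, U = Σ_{i<j} kqᵢqⱼ/rᵢⱼ.
Pair separations: r₁₂ = 0.0590 m, r₁₃ = 2.04 m, r₁₄ = 0.381 m, r₂₃ = 1.98 m, r₂₄ = 0.440 m, r₃₄ = 2.42 m.
Summing all 6 pair terms gives U = 1.05×10⁻⁶ J.

1.05×10⁻⁶ J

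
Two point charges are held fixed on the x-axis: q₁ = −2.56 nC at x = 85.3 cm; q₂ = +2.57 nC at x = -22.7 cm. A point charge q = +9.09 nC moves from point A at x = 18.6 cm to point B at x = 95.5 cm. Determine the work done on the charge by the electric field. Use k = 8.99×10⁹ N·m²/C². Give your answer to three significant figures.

2.07×10⁻⁶ J

The work done by the electric force is W_field = −ΔU = −q(V_B − V_A) = q(V_A − V_B).
At A: distances to the source charges are 0.667 m, 0.413 m; V_A = Σ kqᵢ/rᵢ = 21.4 V.
At B: distances to the source charges are 0.102 m, 1.18 m; V_B = Σ kqᵢ/rᵢ = -206 V.
ΔV = V_B − V_A = -228 V.
W_field = −qΔV = −(9.09×10⁻⁹ C)(-228 V) = 2.07×10⁻⁶ J.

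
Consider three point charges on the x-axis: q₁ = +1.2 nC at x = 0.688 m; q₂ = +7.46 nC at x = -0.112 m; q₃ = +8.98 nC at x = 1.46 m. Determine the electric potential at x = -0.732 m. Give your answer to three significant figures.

Electric potential is a scalar, so the contributions from each charge add algebraically: V = Σ kqᵢ/rᵢ.
Distances from the field point to each charge: r₁ = 1.42 m, r₂ = 0.620 m, r₃ = 2.19 m.
V = k[(1.20×10⁻⁹)/(1.42) + (7.46×10⁻⁹)/(0.620) + (8.98×10⁻⁹)/(2.19)] = 153 V.

153 V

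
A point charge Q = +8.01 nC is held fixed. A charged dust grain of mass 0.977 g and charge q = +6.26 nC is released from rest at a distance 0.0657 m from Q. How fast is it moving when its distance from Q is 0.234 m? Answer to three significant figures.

0.101 m/s

Only the electrostatic force acts, so mechanical energy is conserved: ½mv² = U₁ − U₂ = kQq(1/r₁ − 1/r₂).
U₁ − U₂ = (8.99×10⁹ N·m²/C²)(8.01×10⁻⁹ C)(6.26×10⁻⁹ C)(1/0.0657 − 1/0.234) = 4.93×10⁻⁶ J.
v = √(2·4.93×10⁻⁶/9.77×10⁻⁴) = 0.101 m/s.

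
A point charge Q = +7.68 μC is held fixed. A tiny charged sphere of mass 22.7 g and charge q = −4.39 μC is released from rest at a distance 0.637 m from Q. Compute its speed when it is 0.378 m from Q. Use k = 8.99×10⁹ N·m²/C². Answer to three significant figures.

Only the electrostatic force acts, so mechanical energy is conserved: ½mv² = U₁ − U₂ = kQq(1/r₁ − 1/r₂).
U₁ − U₂ = (8.99×10⁹ N·m²/C²)(7.68×10⁻⁶ C)(-4.39×10⁻⁶ C)(1/0.637 − 1/0.378) = 0.326 J.
v = √(2·0.326/0.0227) = 5.36 m/s.

5.36 m/s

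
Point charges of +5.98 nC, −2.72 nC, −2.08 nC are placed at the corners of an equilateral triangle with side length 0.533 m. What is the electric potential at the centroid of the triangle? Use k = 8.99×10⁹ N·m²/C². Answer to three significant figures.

34.5 V

Electric potential is a scalar, so the contributions from each charge add algebraically: V = Σ kqᵢ/rᵢ.
The distance from each vertex to the centroid is a/√3 = 0.308 m.
V = k[(5.98×10⁻⁹)/(0.308) + (-2.72×10⁻⁹)/(0.308) + (-2.08×10⁻⁹)/(0.308)] = 34.5 V.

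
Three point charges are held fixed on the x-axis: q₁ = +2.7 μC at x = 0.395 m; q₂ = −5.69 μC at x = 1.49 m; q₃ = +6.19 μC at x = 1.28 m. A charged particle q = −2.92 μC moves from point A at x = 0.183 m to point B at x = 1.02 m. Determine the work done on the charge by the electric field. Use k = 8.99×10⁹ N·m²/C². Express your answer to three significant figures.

0.0524 J

The work done by the electric force is W_field = −ΔU = −q(V_B − V_A) = q(V_A − V_B).
At A: distances to the source charges are 0.212 m, 1.31 m, 1.10 m; V_A = Σ kqᵢ/rᵢ = 1.26×10⁵ V.
At B: distances to the source charges are 0.625 m, 0.470 m, 0.260 m; V_B = Σ kqᵢ/rᵢ = 1.44×10⁵ V.
ΔV = V_B − V_A = 1.79×10⁴ V.
W_field = −qΔV = −(-2.92×10⁻⁶ C)(1.79×10⁴ V) = 0.0524 J.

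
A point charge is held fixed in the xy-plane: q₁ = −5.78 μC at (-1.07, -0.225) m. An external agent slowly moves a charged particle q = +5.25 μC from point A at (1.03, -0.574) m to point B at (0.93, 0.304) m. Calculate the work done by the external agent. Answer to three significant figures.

-3.72×10⁻³ J

For quasistatic motion the external work equals the change in potential energy: W_ext = qΔV = q(V_B − V_A).
At A: distance to the source charge is 2.13 m; V_A = kq₁/r = -2.44×10⁴ V.
At B: distance to the source charge is 2.07 m; V_B = kq₁/r = -2.51×10⁴ V.
ΔV = V_B − V_A = -708 V.
W_ext = qΔV = (5.25×10⁻⁶ C)(-708 V) = -3.72×10⁻³ J.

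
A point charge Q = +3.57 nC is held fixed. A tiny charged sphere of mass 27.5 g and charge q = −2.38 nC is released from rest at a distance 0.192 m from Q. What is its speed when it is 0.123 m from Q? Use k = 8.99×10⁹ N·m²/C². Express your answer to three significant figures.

Only the electrostatic force acts, so mechanical energy is conserved: ½mv² = U₁ − U₂ = kQq(1/r₁ − 1/r₂).
U₁ − U₂ = (8.99×10⁹ N·m²/C²)(3.57×10⁻⁹ C)(-2.38×10⁻⁹ C)(1/0.192 − 1/0.123) = 2.23×10⁻⁷ J.
v = √(2·2.23×10⁻⁷/0.0275) = 4.03×10⁻³ m/s.

4.03×10⁻³ m/s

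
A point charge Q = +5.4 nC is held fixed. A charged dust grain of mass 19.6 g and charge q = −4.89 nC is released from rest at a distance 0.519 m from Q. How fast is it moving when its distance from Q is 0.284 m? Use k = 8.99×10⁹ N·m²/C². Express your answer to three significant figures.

6.21×10⁻³ m/s

Only the electrostatic force acts, so mechanical energy is conserved: ½mv² = U₁ − U₂ = kQq(1/r₁ − 1/r₂).
U₁ − U₂ = (8.99×10⁹ N·m²/C²)(5.40×10⁻⁹ C)(-4.89×10⁻⁹ C)(1/0.519 − 1/0.284) = 3.78×10⁻⁷ J.
v = √(2·3.78×10⁻⁷/0.0196) = 6.21×10⁻³ m/s.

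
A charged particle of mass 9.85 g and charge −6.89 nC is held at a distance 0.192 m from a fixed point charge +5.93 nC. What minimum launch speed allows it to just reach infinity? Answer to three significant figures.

0.0197 m/s

To just escape, total mechanical energy must reach zero at infinity: ½mv²_min + U = 0, so ½mv²_min = −U = |kQq|/r.
|U| = |kQq|/r = (8.99×10⁹ N·m²/C²)(5.93×10⁻⁹)(6.89×10⁻⁹)/(0.192) = 1.91×10⁻⁶ J.
v_min = √(2|U|/m) = √(2·1.91×10⁻⁶/9.85×10⁻³) = 0.0197 m/s.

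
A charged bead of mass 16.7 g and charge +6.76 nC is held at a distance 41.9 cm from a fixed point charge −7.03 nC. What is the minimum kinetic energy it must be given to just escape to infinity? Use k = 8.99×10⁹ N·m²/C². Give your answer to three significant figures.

1.02×10⁻⁶ J

To just escape, total mechanical energy must reach zero at infinity: ½mv²_min + U = 0, so ½mv²_min = −U = |kQq|/r.
|U| = |kQq|/r = (8.99×10⁹ N·m²/C²)(7.03×10⁻⁹)(6.76×10⁻⁹)/(0.419) = 1.02×10⁻⁶ J.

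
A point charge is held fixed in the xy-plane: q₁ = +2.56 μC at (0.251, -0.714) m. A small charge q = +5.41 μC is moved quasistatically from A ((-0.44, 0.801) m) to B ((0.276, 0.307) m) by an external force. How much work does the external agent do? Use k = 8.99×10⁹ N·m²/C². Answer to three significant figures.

0.0471 J

For quasistatic motion the external work equals the change in potential energy: W_ext = qΔV = q(V_B − V_A).
At A: distance to the source charge is 1.67 m; V_A = kq₁/r = 1.38×10⁴ V.
At B: distance to the source charge is 1.02 m; V_B = kq₁/r = 2.25×10⁴ V.
ΔV = V_B − V_A = 8710 V.
W_ext = qΔV = (5.41×10⁻⁶ C)(8710 V) = 0.0471 J.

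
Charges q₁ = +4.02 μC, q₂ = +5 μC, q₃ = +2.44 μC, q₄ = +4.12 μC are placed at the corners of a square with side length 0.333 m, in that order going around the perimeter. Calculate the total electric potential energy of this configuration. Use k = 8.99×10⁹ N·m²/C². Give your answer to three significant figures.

2.17 J

The work to assemble the configuration equals its total potential energy, U = Σ kqᵢqⱼ/rᵢⱼ over all pairs.
The four side pairs have separation 0.333 m and the two diagonal pairs 0.471 m.
Summing all 6 pair terms gives U = 2.17 J.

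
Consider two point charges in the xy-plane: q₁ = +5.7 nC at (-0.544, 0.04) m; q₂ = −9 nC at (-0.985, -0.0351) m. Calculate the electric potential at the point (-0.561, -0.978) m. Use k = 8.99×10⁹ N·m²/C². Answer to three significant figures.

Electric potential is a scalar, so the contributions from each charge add algebraically: V = Σ kqᵢ/rᵢ.
Distances from the field point to each charge: r₁ = 1.02 m, r₂ = 1.03 m.
V = k[(5.70×10⁻⁹)/(1.02) + (-9.00×10⁻⁹)/(1.03)] = -27.9 V.

-27.9 V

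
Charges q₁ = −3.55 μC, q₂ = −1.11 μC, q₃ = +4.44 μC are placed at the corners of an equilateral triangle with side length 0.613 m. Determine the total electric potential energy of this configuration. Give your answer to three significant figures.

-0.246 J

The assembly work is the sum of pairwise potential energies, U = Σ_{i<j} kqᵢqⱼ/rᵢⱼ.
All three pair separations equal the side length, 0.613 m.
U = (0.0578) + (-0.231) + (-0.0723) = -0.246 J.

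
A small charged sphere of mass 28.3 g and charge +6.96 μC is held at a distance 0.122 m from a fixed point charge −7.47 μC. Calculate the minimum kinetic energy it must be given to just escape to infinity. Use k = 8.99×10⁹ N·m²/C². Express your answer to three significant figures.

3.83 J

To just escape, total mechanical energy must reach zero at infinity: ½mv²_min + U = 0, so ½mv²_min = −U = |kQq|/r.
|U| = |kQq|/r = (8.99×10⁹ N·m²/C²)(7.47×10⁻⁶)(6.96×10⁻⁶)/(0.122) = 3.83 J.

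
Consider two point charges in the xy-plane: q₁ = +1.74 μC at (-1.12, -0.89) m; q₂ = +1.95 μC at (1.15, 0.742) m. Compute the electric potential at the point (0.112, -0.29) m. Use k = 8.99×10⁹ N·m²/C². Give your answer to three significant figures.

2.34×10⁴ V

Electric potential is a scalar, so the contributions from each charge add algebraically: V = Σ kqᵢ/rᵢ.
Distances from the field point to each charge: r₁ = 1.37 m, r₂ = 1.46 m.
V = k[(1.74×10⁻⁶)/(1.37) + (1.95×10⁻⁶)/(1.46)] = 2.34×10⁴ V.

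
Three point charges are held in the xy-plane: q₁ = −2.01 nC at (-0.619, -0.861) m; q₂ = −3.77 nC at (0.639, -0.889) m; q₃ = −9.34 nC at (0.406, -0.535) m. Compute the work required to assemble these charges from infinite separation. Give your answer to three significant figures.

9.58×10⁻⁷ J

The work to assemble the configuration equals its total potential energy, U = Σ kqᵢqⱼ/rᵢⱼ over all pairs.
Pair separations: r₁₂ = 1.26 m, r₁₃ = 1.08 m, r₂₃ = 0.424 m.
U = (5.41×10⁻⁸) + (1.57×10⁻⁷) + (7.47×10⁻⁷) = 9.58×10⁻⁷ J.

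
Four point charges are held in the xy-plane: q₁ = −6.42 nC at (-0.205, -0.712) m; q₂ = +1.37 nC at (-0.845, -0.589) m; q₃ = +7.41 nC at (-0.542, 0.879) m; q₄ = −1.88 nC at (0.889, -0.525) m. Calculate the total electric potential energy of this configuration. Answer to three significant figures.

-3.01×10⁻⁷ J

The assembly work is the sum of pairwise potential energies, U = Σ_{i<j} kqᵢqⱼ/rᵢⱼ.
Pair separations: r₁₂ = 0.652 m, r₁₃ = 1.63 m, r₁₄ = 1.11 m, r₂₃ = 1.50 m, r₂₄ = 1.74 m, r₃₄ = 2.00 m.
Summing all 6 pair terms gives U = -3.01×10⁻⁷ J.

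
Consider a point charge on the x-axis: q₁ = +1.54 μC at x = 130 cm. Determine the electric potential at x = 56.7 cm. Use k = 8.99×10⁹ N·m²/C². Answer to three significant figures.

The total potential is the scalar sum of each charge's contribution, V = Σ kqᵢ/rᵢ.
V = k[(1.54×10⁻⁶)/(0.733)] = 1.89×10⁴ V.

1.89×10⁴ V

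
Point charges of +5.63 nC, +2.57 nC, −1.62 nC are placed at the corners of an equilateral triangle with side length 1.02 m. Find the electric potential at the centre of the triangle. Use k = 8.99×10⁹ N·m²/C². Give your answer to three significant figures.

Electric potential is a scalar, so the contributions from each charge add algebraically: V = Σ kqᵢ/rᵢ.
The distance from each vertex to the centroid is a/√3 = 0.589 m.
V = k[(5.63×10⁻⁹)/(0.589) + (2.57×10⁻⁹)/(0.589) + (-1.62×10⁻⁹)/(0.589)] = 100 V.

100 V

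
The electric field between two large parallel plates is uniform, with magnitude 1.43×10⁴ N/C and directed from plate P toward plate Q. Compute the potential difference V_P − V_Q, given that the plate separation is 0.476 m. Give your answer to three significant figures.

6810 V

In a uniform field, potential decreases in the direction of E: ΔV = −E·d for a displacement d parallel to E.
Going from Q to P is a displacement of 0.476 m opposite to the field, so V_P − V_Q = +Ed = 6810 V.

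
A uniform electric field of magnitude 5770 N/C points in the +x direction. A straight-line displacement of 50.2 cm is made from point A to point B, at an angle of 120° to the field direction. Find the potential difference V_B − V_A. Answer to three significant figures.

1450 V

Only the component of displacement along E changes the potential: ΔV = −E·d·cosθ.
ΔV = −(5770 V/m)(0.502 m)cos120° = 1450 V.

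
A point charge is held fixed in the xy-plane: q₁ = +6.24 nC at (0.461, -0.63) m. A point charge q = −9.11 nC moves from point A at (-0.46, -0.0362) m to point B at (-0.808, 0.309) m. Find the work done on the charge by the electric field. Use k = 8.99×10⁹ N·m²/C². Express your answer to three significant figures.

The work done by the electric force is W_field = −ΔU = −q(V_B − V_A) = q(V_A − V_B).
At A: distance to the source charge is 1.10 m; V_A = kq₁/r = 51.2 V.
At B: distance to the source charge is 1.58 m; V_B = kq₁/r = 35.5 V.
ΔV = V_B − V_A = -15.7 V.
W_field = −qΔV = −(-9.11×10⁻⁹ C)(-15.7 V) = -1.43×10⁻⁷ J.

-1.43×10⁻⁷ J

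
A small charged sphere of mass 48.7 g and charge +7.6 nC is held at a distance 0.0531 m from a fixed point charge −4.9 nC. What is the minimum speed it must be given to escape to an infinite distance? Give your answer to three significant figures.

0.0161 m/s

To just escape, total mechanical energy must reach zero at infinity: ½mv²_min + U = 0, so ½mv²_min = −U = |kQq|/r.
|U| = |kQq|/r = (8.99×10⁹ N·m²/C²)(4.90×10⁻⁹)(7.60×10⁻⁹)/(0.0531) = 6.30×10⁻⁶ J.
v_min = √(2|U|/m) = √(2·6.30×10⁻⁶/0.0487) = 0.0161 m/s.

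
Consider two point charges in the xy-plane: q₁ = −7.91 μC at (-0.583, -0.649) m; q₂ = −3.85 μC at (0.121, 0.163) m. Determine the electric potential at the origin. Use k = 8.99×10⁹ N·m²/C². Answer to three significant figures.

-2.52×10⁵ V

The total potential is the scalar sum of each charge's contribution, V = Σ kqᵢ/rᵢ.
Distances from the field point to each charge: r₁ = 0.872 m, r₂ = 0.203 m.
V = k[(-7.91×10⁻⁶)/(0.872) + (-3.85×10⁻⁶)/(0.203)] = -2.52×10⁵ V.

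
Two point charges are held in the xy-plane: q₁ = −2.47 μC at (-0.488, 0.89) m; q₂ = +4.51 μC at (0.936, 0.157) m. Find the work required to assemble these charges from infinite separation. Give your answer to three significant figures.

The assembly work is the sum of pairwise potential energies, U = Σ_{i<j} kqᵢqⱼ/rᵢⱼ.
Pair separations: r₁₂ = 1.60 m.
U = (-0.0625) = -0.0625 J.

-0.0625 J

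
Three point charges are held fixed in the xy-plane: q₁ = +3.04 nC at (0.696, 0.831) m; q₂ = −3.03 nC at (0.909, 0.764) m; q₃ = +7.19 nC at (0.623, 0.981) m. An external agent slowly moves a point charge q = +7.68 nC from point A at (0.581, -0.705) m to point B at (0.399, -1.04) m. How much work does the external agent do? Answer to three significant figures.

-4.83×10⁻⁸ J

For quasistatic motion the external work equals the change in potential energy: W_ext = qΔV = q(V_B − V_A).
At A: distances to the source charges are 1.54 m, 1.51 m, 1.69 m; V_A = Σ kqᵢ/rᵢ = 38.0 V.
At B: distances to the source charges are 1.89 m, 1.87 m, 2.03 m; V_B = Σ kqᵢ/rᵢ = 31.7 V.
ΔV = V_B − V_A = -6.29 V.
W_ext = qΔV = (7.68×10⁻⁹ C)(-6.29 V) = -4.83×10⁻⁸ J.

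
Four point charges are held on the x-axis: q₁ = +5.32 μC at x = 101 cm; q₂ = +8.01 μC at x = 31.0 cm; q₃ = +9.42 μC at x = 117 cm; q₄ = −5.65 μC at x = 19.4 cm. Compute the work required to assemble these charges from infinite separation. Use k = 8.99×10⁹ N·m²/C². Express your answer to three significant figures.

The assembly work is the sum of pairwise potential energies, U = Σ_{i<j} kqᵢqⱼ/rᵢⱼ.
Pair separations: r₁₂ = 0.700 m, r₁₃ = 0.160 m, r₁₄ = 0.816 m, r₂₃ = 0.860 m, r₂₄ = 0.116 m, r₃₄ = 0.976 m.
Summing all 6 pair terms gives U = -0.177 J.

-0.177 J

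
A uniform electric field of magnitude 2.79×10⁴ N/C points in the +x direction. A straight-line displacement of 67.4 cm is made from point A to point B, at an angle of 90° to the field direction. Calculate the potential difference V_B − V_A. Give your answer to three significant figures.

Only the component of displacement along E changes the potential: ΔV = −E·d·cosθ.
ΔV = −(2.79×10⁴ V/m)(0.674 m)cos90° = 0 V.

0 V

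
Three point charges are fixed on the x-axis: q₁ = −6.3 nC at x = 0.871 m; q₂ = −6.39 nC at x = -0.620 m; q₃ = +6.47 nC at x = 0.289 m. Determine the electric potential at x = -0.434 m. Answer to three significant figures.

The total potential is the scalar sum of each charge's contribution, V = Σ kqᵢ/rᵢ.
Distances from the field point to each charge: r₁ = 1.30 m, r₂ = 0.186 m, r₃ = 0.723 m.
V = k[(-6.30×10⁻⁹)/(1.30) + (-6.39×10⁻⁹)/(0.186) + (6.47×10⁻⁹)/(0.723)] = -272 V.

-272 V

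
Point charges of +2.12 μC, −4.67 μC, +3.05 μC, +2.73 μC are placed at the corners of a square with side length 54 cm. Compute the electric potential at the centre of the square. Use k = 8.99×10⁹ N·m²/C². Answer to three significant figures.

The total potential is the scalar sum of each charge's contribution, V = Σ kqᵢ/rᵢ.
The distance from each corner to the centre is a√2/2 = 0.382 m.
V = k[(2.12×10⁻⁶)/(0.382) + (-4.67×10⁻⁶)/(0.382) + (3.05×10⁻⁶)/(0.382) + (2.73×10⁻⁶)/(0.382)] = 7.60×10⁴ V.

7.60×10⁴ V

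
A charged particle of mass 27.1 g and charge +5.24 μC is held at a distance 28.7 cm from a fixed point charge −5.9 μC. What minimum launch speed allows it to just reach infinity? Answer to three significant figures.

To just escape, total mechanical energy must reach zero at infinity: ½mv²_min + U = 0, so ½mv²_min = −U = |kQq|/r.
|U| = |kQq|/r = (8.99×10⁹ N·m²/C²)(5.90×10⁻⁶)(5.24×10⁻⁶)/(0.287) = 0.968 J.
v_min = √(2|U|/m) = √(2·0.968/0.0271) = 8.45 m/s.

8.45 m/s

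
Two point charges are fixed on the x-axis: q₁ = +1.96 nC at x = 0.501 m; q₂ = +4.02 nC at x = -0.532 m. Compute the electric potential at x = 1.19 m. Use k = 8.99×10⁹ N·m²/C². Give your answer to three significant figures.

Electric potential is a scalar, so the contributions from each charge add algebraically: V = Σ kqᵢ/rᵢ.
Distances from the field point to each charge: r₁ = 0.689 m, r₂ = 1.72 m.
V = k[(1.96×10⁻⁹)/(0.689) + (4.02×10⁻⁹)/(1.72)] = 46.6 V.

46.6 V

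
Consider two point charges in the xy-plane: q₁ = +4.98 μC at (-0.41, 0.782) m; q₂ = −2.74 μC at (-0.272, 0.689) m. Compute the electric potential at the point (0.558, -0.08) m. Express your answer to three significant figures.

Electric potential is a scalar, so the contributions from each charge add algebraically: V = Σ kqᵢ/rᵢ.
Distances from the field point to each charge: r₁ = 1.30 m, r₂ = 1.13 m.
V = k[(4.98×10⁻⁶)/(1.30) + (-2.74×10⁻⁶)/(1.13)] = 1.28×10⁴ V.

1.28×10⁴ V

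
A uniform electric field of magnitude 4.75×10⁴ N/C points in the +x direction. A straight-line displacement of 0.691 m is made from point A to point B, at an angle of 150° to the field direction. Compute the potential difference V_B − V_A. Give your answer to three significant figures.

Only the component of displacement along E changes the potential: ΔV = −E·d·cosθ.
ΔV = −(4.75×10⁴ V/m)(0.691 m)cos150° = 2.84×10⁴ V.

2.84×10⁴ V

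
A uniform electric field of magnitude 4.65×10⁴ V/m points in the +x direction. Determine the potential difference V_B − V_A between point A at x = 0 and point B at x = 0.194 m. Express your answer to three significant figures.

-9020 V

In a uniform field, potential decreases in the direction of E: V_B − V_A = −E·Δx.
V_B − V_A = −(4.65×10⁴ V/m)(0.194 m) = -9020 V.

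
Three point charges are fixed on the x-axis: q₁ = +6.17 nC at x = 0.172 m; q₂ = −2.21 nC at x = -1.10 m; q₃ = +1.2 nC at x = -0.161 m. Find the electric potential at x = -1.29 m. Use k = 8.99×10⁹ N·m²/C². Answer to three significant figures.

-57.1 V

The total potential is the scalar sum of each charge's contribution, V = Σ kqᵢ/rᵢ.
Distances from the field point to each charge: r₁ = 1.46 m, r₂ = 0.190 m, r₃ = 1.13 m.
V = k[(6.17×10⁻⁹)/(1.46) + (-2.21×10⁻⁹)/(0.190) + (1.20×10⁻⁹)/(1.13)] = -57.1 V.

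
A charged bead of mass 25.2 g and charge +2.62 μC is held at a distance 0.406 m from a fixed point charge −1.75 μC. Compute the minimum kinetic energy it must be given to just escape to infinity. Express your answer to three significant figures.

To just escape, total mechanical energy must reach zero at infinity: ½mv²_min + U = 0, so ½mv²_min = −U = |kQq|/r.
|U| = |kQq|/r = (8.99×10⁹ N·m²/C²)(1.75×10⁻⁶)(2.62×10⁻⁶)/(0.406) = 0.102 J.

0.102 J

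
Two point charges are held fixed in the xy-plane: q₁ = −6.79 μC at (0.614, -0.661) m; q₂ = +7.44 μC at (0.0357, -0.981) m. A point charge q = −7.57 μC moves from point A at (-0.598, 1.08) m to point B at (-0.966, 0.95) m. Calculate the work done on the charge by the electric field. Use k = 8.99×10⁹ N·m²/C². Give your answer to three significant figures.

The work done by the electric force is W_field = −ΔU = −q(V_B − V_A) = q(V_A − V_B).
At A: distances to the source charges are 2.12 m, 2.16 m; V_A = Σ kqᵢ/rᵢ = 2240 V.
At B: distances to the source charges are 2.26 m, 2.18 m; V_B = Σ kqᵢ/rᵢ = 3700 V.
ΔV = V_B − V_A = 1450 V.
W_field = −qΔV = −(-7.57×10⁻⁶ C)(1450 V) = 0.0110 J.

0.0110 J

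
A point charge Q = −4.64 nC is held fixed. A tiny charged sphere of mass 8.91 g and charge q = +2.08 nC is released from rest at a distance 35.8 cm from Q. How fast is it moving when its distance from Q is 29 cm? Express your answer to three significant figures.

Only the electrostatic force acts, so mechanical energy is conserved: ½mv² = U₁ − U₂ = kQq(1/r₁ − 1/r₂).
U₁ − U₂ = (8.99×10⁹ N·m²/C²)(-4.64×10⁻⁹ C)(2.08×10⁻⁹ C)(1/0.358 − 1/0.290) = 5.68×10⁻⁸ J.
v = √(2·5.68×10⁻⁸/8.91×10⁻³) = 3.57×10⁻³ m/s.

3.57×10⁻³ m/s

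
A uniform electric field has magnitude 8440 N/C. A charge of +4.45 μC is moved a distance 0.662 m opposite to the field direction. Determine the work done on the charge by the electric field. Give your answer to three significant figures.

-0.0249 J

The potential change for a displacement 0.662 m opposite to the field direction is ΔV = +Ed = 5590 V.
W_field = −qΔV = -0.0249 J.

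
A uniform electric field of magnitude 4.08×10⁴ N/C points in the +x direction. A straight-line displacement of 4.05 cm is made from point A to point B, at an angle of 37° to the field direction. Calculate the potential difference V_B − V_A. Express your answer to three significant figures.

Only the component of displacement along E changes the potential: ΔV = −E·d·cosθ.
ΔV = −(4.08×10⁴ V/m)(0.0405 m)cos37° = -1320 V.

-1320 V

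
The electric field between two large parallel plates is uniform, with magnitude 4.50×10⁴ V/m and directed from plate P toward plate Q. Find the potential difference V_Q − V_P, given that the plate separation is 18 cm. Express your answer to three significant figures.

In a uniform field, potential decreases in the direction of E: ΔV = −E·d for a displacement d parallel to E.
Going from P to Q is a displacement of 18 cm along the field, so V_Q − V_P = −Ed = -8100 V.

-8100 V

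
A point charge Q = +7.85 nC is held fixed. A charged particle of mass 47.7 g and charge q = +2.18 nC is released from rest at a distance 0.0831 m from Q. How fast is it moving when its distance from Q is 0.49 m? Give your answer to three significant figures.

8.03×10⁻³ m/s

Only the electrostatic force acts, so mechanical energy is conserved: ½mv² = U₁ − U₂ = kQq(1/r₁ − 1/r₂).
U₁ − U₂ = (8.99×10⁹ N·m²/C²)(7.85×10⁻⁹ C)(2.18×10⁻⁹ C)(1/0.0831 − 1/0.490) = 1.54×10⁻⁶ J.
v = √(2·1.54×10⁻⁶/0.0477) = 8.03×10⁻³ m/s.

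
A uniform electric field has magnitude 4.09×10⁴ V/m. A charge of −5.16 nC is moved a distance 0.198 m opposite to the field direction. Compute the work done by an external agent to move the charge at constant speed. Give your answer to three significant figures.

The potential change for a displacement 0.198 m opposite to the field direction is ΔV = +Ed = 8100 V.
W_ext = qΔV = -4.18×10⁻⁵ J.

-4.18×10⁻⁵ J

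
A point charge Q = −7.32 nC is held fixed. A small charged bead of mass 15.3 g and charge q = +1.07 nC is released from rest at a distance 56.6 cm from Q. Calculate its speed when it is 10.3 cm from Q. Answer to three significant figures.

8.55×10⁻³ m/s

Only the electrostatic force acts, so mechanical energy is conserved: ½mv² = U₁ − U₂ = kQq(1/r₁ − 1/r₂).
U₁ − U₂ = (8.99×10⁹ N·m²/C²)(-7.32×10⁻⁹ C)(1.07×10⁻⁹ C)(1/0.566 − 1/0.103) = 5.59×10⁻⁷ J.
v = √(2·5.59×10⁻⁷/0.0153) = 8.55×10⁻³ m/s.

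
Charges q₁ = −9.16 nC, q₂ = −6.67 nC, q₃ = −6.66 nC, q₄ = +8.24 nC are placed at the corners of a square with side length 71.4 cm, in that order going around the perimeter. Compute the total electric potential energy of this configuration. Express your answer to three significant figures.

-2.59×10⁻⁷ J

The assembly work is the sum of pairwise potential energies, U = Σ_{i<j} kqᵢqⱼ/rᵢⱼ.
The four side pairs have separation 0.714 m and the two diagonal pairs 1.01 m.
Summing all 6 pair terms gives U = -2.59×10⁻⁷ J.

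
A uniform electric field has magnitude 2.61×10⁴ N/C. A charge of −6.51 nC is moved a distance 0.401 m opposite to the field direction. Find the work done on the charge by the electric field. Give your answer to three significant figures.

6.81×10⁻⁵ J

The potential change for a displacement 0.401 m opposite to the field direction is ΔV = +Ed = 1.05×10⁴ V.
W_field = −qΔV = 6.81×10⁻⁵ J.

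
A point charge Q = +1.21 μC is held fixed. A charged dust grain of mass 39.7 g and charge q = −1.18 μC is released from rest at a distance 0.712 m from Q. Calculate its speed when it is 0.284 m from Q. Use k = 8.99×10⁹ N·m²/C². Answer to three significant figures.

1.17 m/s

Only the electrostatic force acts, so mechanical energy is conserved: ½mv² = U₁ − U₂ = kQq(1/r₁ − 1/r₂).
U₁ − U₂ = (8.99×10⁹ N·m²/C²)(1.21×10⁻⁶ C)(-1.18×10⁻⁶ C)(1/0.712 − 1/0.284) = 0.0272 J.
v = √(2·0.0272/0.0397) = 1.17 m/s.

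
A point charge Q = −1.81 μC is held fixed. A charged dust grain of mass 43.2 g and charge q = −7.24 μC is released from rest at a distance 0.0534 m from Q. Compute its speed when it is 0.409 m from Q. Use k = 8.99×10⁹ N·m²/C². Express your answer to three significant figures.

Only the electrostatic force acts, so mechanical energy is conserved: ½mv² = U₁ − U₂ = kQq(1/r₁ − 1/r₂).
U₁ − U₂ = (8.99×10⁹ N·m²/C²)(-1.81×10⁻⁶ C)(-7.24×10⁻⁶ C)(1/0.0534 − 1/0.409) = 1.92 J.
v = √(2·1.92/0.0432) = 9.42 m/s.

9.42 m/s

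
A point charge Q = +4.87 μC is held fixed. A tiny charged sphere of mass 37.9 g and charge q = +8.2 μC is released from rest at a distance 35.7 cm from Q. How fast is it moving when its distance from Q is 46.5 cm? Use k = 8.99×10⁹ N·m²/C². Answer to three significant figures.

Only the electrostatic force acts, so mechanical energy is conserved: ½mv² = U₁ − U₂ = kQq(1/r₁ − 1/r₂).
U₁ − U₂ = (8.99×10⁹ N·m²/C²)(4.87×10⁻⁶ C)(8.20×10⁻⁶ C)(1/0.357 − 1/0.465) = 0.234 J.
v = √(2·0.234/0.0379) = 3.51 m/s.

3.51 m/s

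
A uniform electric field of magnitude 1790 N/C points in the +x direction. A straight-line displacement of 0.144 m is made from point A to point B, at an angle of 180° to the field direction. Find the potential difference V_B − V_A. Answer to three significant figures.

258 V

Only the component of displacement along E changes the potential: ΔV = −E·d·cosθ.
ΔV = −(1790 V/m)(0.144 m)cos180° = 258 V.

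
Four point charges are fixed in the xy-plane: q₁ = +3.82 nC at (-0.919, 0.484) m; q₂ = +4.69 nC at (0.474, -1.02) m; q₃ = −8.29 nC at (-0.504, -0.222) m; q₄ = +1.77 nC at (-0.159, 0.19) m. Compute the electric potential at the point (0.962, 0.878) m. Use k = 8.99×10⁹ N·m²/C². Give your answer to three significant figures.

The total potential is the scalar sum of each charge's contribution, V = Σ kqᵢ/rᵢ.
Distances from the field point to each charge: r₁ = 1.92 m, r₂ = 1.96 m, r₃ = 1.83 m, r₄ = 1.32 m.
V = k[(3.82×10⁻⁹)/(1.92) + (4.69×10⁻⁹)/(1.96) + (-8.29×10⁻⁹)/(1.83) + (1.77×10⁻⁹)/(1.32)] = 10.8 V.

10.8 V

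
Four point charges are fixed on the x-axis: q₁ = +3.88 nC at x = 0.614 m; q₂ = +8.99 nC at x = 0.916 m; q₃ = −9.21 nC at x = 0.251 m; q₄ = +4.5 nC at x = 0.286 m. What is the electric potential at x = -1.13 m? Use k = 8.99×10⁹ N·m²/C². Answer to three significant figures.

28.1 V

The total potential is the scalar sum of each charge's contribution, V = Σ kqᵢ/rᵢ.
Distances from the field point to each charge: r₁ = 1.74 m, r₂ = 2.05 m, r₃ = 1.38 m, r₄ = 1.42 m.
V = k[(3.88×10⁻⁹)/(1.74) + (8.99×10⁻⁹)/(2.05) + (-9.21×10⁻⁹)/(1.38) + (4.50×10⁻⁹)/(1.42)] = 28.1 V.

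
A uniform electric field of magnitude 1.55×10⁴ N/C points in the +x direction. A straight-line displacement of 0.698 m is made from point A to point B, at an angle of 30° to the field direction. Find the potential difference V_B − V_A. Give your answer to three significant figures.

Only the component of displacement along E changes the potential: ΔV = −E·d·cosθ.
ΔV = −(1.55×10⁴ V/m)(0.698 m)cos30° = -9370 V.

-9370 V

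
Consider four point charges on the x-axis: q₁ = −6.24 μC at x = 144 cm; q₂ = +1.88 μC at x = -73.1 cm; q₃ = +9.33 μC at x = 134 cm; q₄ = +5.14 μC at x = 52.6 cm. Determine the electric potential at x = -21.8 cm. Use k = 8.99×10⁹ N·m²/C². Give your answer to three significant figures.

1.15×10⁵ V

The total potential is the scalar sum of each charge's contribution, V = Σ kqᵢ/rᵢ.
Distances from the field point to each charge: r₁ = 1.66 m, r₂ = 0.513 m, r₃ = 1.56 m, r₄ = 0.744 m.
V = k[(-6.24×10⁻⁶)/(1.66) + (1.88×10⁻⁶)/(0.513) + (9.33×10⁻⁶)/(1.56) + (5.14×10⁻⁶)/(0.744)] = 1.15×10⁵ V.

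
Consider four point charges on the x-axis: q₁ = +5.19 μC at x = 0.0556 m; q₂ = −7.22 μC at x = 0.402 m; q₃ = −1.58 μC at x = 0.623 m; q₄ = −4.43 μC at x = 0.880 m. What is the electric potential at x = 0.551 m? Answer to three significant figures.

-6.60×10⁵ V

The total potential is the scalar sum of each charge's contribution, V = Σ kqᵢ/rᵢ.
Distances from the field point to each charge: r₁ = 0.495 m, r₂ = 0.149 m, r₃ = 0.0720 m, r₄ = 0.329 m.
V = k[(5.19×10⁻⁶)/(0.495) + (-7.22×10⁻⁶)/(0.149) + (-1.58×10⁻⁶)/(0.0720) + (-4.43×10⁻⁶)/(0.329)] = -6.60×10⁵ V.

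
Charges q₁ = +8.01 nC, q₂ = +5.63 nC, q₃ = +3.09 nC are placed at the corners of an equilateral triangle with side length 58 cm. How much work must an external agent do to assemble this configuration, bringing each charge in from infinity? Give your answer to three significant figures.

1.35×10⁻⁶ J

The work to assemble the configuration equals its total potential energy, U = Σ kqᵢqⱼ/rᵢⱼ over all pairs.
All three pair separations equal the side length, 0.580 m.
U = (6.99×10⁻⁷) + (3.84×10⁻⁷) + (2.70×10⁻⁷) = 1.35×10⁻⁶ J.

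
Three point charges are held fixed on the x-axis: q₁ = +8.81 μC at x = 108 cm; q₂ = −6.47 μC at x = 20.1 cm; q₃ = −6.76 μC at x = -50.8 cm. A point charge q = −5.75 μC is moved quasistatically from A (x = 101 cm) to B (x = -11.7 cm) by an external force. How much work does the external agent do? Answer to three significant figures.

For quasistatic motion the external work equals the change in potential energy: W_ext = qΔV = q(V_B − V_A).
At A: distances to the source charges are 0.0700 m, 0.809 m, 1.52 m; V_A = Σ kqᵢ/rᵢ = 1.02×10⁶ V.
At B: distances to the source charges are 1.20 m, 0.318 m, 0.391 m; V_B = Σ kqᵢ/rᵢ = -2.72×10⁵ V.
ΔV = V_B − V_A = -1.29×10⁶ V.
W_ext = qΔV = (-5.75×10⁻⁶ C)(-1.29×10⁶ V) = 7.43 J.

7.43 J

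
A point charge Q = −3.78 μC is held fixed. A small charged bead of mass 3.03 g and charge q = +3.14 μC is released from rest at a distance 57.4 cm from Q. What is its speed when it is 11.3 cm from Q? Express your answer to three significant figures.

Only the electrostatic force acts, so mechanical energy is conserved: ½mv² = U₁ − U₂ = kQq(1/r₁ − 1/r₂).
U₁ − U₂ = (8.99×10⁹ N·m²/C²)(-3.78×10⁻⁶ C)(3.14×10⁻⁶ C)(1/0.574 − 1/0.113) = 0.758 J.
v = √(2·0.758/3.03×10⁻³) = 22.4 m/s.

22.4 m/s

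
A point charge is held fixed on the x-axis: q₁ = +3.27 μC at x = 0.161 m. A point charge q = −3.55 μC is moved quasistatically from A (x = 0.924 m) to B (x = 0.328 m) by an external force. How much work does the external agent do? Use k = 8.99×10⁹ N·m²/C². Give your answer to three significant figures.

For quasistatic motion the external work equals the change in potential energy: W_ext = qΔV = q(V_B − V_A).
At A: distance to the source charge is 0.763 m; V_A = kq₁/r = 3.85×10⁴ V.
At B: distance to the source charge is 0.167 m; V_B = kq₁/r = 1.76×10⁵ V.
ΔV = V_B − V_A = 1.38×10⁵ V.
W_ext = qΔV = (-3.55×10⁻⁶ C)(1.38×10⁵ V) = -0.488 J.

-0.488 J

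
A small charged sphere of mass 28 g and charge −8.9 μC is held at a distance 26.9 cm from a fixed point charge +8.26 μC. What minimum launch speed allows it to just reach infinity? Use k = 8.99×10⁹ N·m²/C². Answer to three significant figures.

To just escape, total mechanical energy must reach zero at infinity: ½mv²_min + U = 0, so ½mv²_min = −U = |kQq|/r.
|U| = |kQq|/r = (8.99×10⁹ N·m²/C²)(8.26×10⁻⁶)(8.90×10⁻⁶)/(0.269) = 2.46 J.
v_min = √(2|U|/m) = √(2·2.46/0.0280) = 13.2 m/s.

13.2 m/s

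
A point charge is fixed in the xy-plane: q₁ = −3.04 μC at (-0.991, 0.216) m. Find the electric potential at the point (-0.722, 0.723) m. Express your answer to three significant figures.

The total potential is the scalar sum of each charge's contribution, V = Σ kqᵢ/rᵢ.
Distances from the field point to each charge: r₁ = 0.574 m.
V = k[(-3.04×10⁻⁶)/(0.574)] = -4.76×10⁴ V.

-4.76×10⁴ V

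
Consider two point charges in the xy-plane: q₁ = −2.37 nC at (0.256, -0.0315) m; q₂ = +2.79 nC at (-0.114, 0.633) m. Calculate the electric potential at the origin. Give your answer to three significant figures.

The total potential is the scalar sum of each charge's contribution, V = Σ kqᵢ/rᵢ.
Distances from the field point to each charge: r₁ = 0.258 m, r₂ = 0.643 m.
V = k[(-2.37×10⁻⁹)/(0.258) + (2.79×10⁻⁹)/(0.643)] = -43.6 V.

-43.6 V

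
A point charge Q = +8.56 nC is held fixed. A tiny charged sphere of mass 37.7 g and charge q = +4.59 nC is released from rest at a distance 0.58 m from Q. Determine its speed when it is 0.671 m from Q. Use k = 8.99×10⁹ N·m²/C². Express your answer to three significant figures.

Only the electrostatic force acts, so mechanical energy is conserved: ½mv² = U₁ − U₂ = kQq(1/r₁ − 1/r₂).
U₁ − U₂ = (8.99×10⁹ N·m²/C²)(8.56×10⁻⁹ C)(4.59×10⁻⁹ C)(1/0.580 − 1/0.671) = 8.26×10⁻⁸ J.
v = √(2·8.26×10⁻⁸/0.0377) = 2.09×10⁻³ m/s.

2.09×10⁻³ m/s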